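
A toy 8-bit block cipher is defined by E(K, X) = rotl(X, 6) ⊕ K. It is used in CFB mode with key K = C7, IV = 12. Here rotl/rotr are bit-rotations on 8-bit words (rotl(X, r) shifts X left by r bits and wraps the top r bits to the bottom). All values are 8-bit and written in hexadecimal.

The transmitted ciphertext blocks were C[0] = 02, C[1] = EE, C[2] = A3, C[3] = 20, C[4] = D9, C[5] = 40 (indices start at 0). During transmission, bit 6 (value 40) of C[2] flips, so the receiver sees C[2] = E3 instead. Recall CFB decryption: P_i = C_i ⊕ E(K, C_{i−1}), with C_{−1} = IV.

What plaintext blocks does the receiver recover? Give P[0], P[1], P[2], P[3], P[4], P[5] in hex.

P[0] = 41, P[1] = A9, P[2] = 9F, P[3] = 1F, P[4] = 16, P[5] = F1

Only C[2] changed, to E3. In CFB, a change in C_i flips the same bit in P_i and garbles P_{i+1}. Decrypting the received ciphertext:
P[0]: E(K, 12) = 43; 02 ⊕ 43 = 41.
P[1]: E(K, 02) = 47; EE ⊕ 47 = A9.
P[2]: E(K, EE) = 7C; E3 ⊕ 7C = 9F.
P[3]: E(K, E3) = 3F; 20 ⊕ 3F = 1F.
P[4]: E(K, 20) = CF; D9 ⊕ CF = 16.
P[5]: E(K, D9) = B1; 40 ⊕ B1 = F1.
Blocks that differ from the original plaintext: P[2], P[3].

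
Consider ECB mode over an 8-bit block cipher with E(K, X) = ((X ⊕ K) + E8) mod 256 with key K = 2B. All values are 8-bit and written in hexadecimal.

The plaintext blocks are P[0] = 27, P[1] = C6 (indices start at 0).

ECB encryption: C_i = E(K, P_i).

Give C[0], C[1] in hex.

C[0] = F4, C[1] = D5

C[0]: E(K, 27) = F4.
C[1]: E(K, C6) = D5.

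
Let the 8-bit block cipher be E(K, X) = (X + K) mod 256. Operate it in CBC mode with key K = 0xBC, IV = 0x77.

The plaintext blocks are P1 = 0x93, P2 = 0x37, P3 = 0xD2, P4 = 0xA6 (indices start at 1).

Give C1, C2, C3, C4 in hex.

CBC encryption: C_i = E(K, P_i ⊕ C_{i−1}), with C_{0} = IV.
C1: P1 ⊕ 0x77 = 0xE4; E(K, 0xE4) = 0xA0.
C2: P2 ⊕ 0xA0 = 0x97; E(K, 0x97) = 0x53.
C3: P3 ⊕ 0x53 = 0x81; E(K, 0x81) = 0x3D.
C4: P4 ⊕ 0x3D = 0x9B; E(K, 0x9B) = 0x57.

C1 = 0xA0, C2 = 0x53, C3 = 0x3D, C4 = 0x57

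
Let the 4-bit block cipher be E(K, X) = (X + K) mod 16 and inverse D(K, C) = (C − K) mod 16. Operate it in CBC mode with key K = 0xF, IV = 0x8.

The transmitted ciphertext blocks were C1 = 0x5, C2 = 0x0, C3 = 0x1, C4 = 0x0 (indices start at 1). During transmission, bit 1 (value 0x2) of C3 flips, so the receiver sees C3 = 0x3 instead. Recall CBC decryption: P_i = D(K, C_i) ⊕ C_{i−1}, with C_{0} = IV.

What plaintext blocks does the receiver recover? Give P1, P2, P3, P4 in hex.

Only C3 changed, to 0x3. In CBC, a change in C_i garbles P_i and flips the same bit in P_{i+1}. Decrypting the received ciphertext:
P1: D(K, 0x5) = 0x6; 0x6 ⊕ 0x8 = 0xE.
P2: D(K, 0x0) = 0x1; 0x1 ⊕ 0x5 = 0x4.
P3: D(K, 0x3) = 0x4; 0x4 ⊕ 0x0 = 0x4.
P4: D(K, 0x0) = 0x1; 0x1 ⊕ 0x3 = 0x2.
Blocks that differ from the original plaintext: P3, P4.

P1 = 0xE, P2 = 0x4, P3 = 0x4, P4 = 0x2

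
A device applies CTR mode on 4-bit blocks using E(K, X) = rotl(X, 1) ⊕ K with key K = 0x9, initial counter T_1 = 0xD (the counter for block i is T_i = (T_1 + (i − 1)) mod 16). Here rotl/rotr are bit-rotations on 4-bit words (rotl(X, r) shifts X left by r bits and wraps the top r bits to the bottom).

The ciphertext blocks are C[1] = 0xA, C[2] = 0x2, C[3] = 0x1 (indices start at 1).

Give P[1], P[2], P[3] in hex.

P[1] = 0x8, P[2] = 0x6, P[3] = 0x7

CTR decryption: S_i = E(K, T_i) where T_i is the counter for block i; P_i = C_i ⊕ S_i.
P[1]: T = 0xD, S = E(K, T) = 0x2; 0xA ⊕ 0x2 = 0x8.
P[2]: T = 0xE, S = E(K, T) = 0x4; 0x2 ⊕ 0x4 = 0x6.
P[3]: T = 0xF, S = E(K, T) = 0x6; 0x1 ⊕ 0x6 = 0x7.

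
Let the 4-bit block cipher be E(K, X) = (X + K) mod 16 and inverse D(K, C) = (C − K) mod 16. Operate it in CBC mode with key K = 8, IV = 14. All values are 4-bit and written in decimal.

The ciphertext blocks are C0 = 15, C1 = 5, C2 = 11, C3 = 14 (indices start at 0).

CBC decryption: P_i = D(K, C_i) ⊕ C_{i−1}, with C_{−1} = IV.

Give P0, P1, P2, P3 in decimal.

P0 = 9, P1 = 2, P2 = 6, P3 = 13

P0: D(K, 15) = 7; 7 ⊕ 14 = 9.
P1: D(K, 5) = 13; 13 ⊕ 15 = 2.
P2: D(K, 11) = 3; 3 ⊕ 5 = 6.
P3: D(K, 14) = 6; 6 ⊕ 11 = 13.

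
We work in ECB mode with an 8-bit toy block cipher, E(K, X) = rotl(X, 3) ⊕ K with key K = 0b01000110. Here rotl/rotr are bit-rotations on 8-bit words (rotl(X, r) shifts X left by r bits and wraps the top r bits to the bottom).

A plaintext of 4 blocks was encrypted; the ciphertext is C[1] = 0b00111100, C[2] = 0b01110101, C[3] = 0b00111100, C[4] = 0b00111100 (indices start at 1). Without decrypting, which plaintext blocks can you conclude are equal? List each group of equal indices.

P[1] = P[3] = P[4]

ECB encrypts each block independently with the same key, so equal ciphertext blocks imply equal plaintext blocks.
C[1] = C[3] = C[4] = 0b00111100, so P[1] = P[3] = P[4].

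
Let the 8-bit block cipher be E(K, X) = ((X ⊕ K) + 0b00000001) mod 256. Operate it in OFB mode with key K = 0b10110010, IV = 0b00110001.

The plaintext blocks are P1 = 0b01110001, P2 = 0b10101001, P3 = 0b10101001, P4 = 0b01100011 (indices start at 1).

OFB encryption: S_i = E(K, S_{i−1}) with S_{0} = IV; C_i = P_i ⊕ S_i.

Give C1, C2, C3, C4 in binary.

C1: S = E(K, 0b00110001) = 0b10000100; 0b01110001 ⊕ 0b10000100 = 0b11110101.
C2: S = E(K, 0b10000100) = 0b00110111; 0b10101001 ⊕ 0b00110111 = 0b10011110.
C3: S = E(K, 0b00110111) = 0b10000110; 0b10101001 ⊕ 0b10000110 = 0b00101111.
C4: S = E(K, 0b10000110) = 0b00110101; 0b01100011 ⊕ 0b00110101 = 0b01010110.

C1 = 0b11110101, C2 = 0b10011110, C3 = 0b00101111, C4 = 0b01010110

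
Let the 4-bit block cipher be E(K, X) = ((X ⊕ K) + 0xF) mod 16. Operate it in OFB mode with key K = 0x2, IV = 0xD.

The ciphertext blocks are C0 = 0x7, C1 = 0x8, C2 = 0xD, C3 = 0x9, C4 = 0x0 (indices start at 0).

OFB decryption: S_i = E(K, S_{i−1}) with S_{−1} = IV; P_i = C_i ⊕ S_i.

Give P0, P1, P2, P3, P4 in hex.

P0 = 0x9, P1 = 0x3, P2 = 0x5, P3 = 0x0, P4 = 0xA

P0: S = E(K, 0xD) = 0xE; 0x7 ⊕ 0xE = 0x9.
P1: S = E(K, 0xE) = 0xB; 0x8 ⊕ 0xB = 0x3.
P2: S = E(K, 0xB) = 0x8; 0xD ⊕ 0x8 = 0x5.
P3: S = E(K, 0x8) = 0x9; 0x9 ⊕ 0x9 = 0x0.
P4: S = E(K, 0x9) = 0xA; 0x0 ⊕ 0xA = 0xA.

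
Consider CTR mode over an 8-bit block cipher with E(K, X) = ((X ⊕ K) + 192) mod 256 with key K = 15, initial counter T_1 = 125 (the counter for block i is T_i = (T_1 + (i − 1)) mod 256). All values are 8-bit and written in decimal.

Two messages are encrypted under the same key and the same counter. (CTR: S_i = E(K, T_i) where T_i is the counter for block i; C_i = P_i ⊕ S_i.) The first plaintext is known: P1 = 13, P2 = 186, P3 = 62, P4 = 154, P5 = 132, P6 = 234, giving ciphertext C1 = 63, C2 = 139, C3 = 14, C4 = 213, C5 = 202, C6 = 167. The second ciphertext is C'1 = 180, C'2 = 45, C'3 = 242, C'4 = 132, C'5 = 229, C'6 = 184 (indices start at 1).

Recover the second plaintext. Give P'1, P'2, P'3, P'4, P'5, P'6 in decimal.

In CTR with a reused counter, both messages share the same keystream S_i, so C_i ⊕ C'_i = P_i ⊕ P'_i and thus P'_i = P_i ⊕ C_i ⊕ C'_i.
P'1: 13 ⊕ 63 ⊕ 180 = 134.
P'2: 186 ⊕ 139 ⊕ 45 = 28.
P'3: 62 ⊕ 14 ⊕ 242 = 194.
P'4: 154 ⊕ 213 ⊕ 132 = 203.
P'5: 132 ⊕ 202 ⊕ 229 = 171.
P'6: 234 ⊕ 167 ⊕ 184 = 245.

P'1 = 134, P'2 = 28, P'3 = 194, P'4 = 203, P'5 = 171, P'6 = 245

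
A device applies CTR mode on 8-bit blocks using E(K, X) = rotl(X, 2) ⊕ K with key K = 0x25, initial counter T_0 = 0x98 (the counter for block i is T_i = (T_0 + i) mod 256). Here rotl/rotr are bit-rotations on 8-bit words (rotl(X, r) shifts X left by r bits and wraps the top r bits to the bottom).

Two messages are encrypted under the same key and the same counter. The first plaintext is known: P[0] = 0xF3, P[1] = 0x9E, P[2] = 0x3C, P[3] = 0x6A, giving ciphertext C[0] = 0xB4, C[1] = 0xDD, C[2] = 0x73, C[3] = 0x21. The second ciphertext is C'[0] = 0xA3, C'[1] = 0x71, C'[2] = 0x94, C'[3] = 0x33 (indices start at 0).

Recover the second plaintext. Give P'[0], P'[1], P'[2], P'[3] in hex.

P'[0] = 0xE4, P'[1] = 0x32, P'[2] = 0xDB, P'[3] = 0x78

In CTR with a reused counter, both messages share the same keystream S_i, so C_i ⊕ C'_i = P_i ⊕ P'_i and thus P'_i = P_i ⊕ C_i ⊕ C'_i.
P'[0]: 0xF3 ⊕ 0xB4 ⊕ 0xA3 = 0xE4.
P'[1]: 0x9E ⊕ 0xDD ⊕ 0x71 = 0x32.
P'[2]: 0x3C ⊕ 0x73 ⊕ 0x94 = 0xDB.
P'[3]: 0x6A ⊕ 0x21 ⊕ 0x33 = 0x78.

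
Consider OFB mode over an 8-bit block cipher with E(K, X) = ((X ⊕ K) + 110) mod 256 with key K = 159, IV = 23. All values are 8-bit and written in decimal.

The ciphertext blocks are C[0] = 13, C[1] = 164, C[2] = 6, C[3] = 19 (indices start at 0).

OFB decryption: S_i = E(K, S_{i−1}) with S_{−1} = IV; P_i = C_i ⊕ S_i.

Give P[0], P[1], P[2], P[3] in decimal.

P[0] = 251, P[1] = 115, P[2] = 176, P[3] = 132

P[0]: S = E(K, 23) = 246; 13 ⊕ 246 = 251.
P[1]: S = E(K, 246) = 215; 164 ⊕ 215 = 115.
P[2]: S = E(K, 215) = 182; 6 ⊕ 182 = 176.
P[3]: S = E(K, 182) = 151; 19 ⊕ 151 = 132.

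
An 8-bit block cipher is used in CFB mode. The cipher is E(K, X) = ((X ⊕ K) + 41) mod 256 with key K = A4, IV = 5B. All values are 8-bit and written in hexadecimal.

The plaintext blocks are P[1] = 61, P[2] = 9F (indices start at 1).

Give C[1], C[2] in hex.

C[1] = 21, C[2] = 59

CFB encryption: C_i = P_i ⊕ E(K, C_{i−1}), with C_{0} = IV.
C[1]: E(K, 5B) = 40; 61 ⊕ 40 = 21.
C[2]: E(K, 21) = C6; 9F ⊕ C6 = 59.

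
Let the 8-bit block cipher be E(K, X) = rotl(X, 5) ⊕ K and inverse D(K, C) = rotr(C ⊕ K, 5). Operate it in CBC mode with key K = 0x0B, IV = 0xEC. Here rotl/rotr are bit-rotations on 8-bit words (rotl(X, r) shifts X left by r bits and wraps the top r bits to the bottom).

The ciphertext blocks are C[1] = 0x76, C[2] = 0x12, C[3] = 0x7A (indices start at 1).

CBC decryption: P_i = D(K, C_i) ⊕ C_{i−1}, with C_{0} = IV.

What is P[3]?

P[3] = 0x99

P[3]: D(K, 0x7A) = 0x8B; 0x8B ⊕ 0x12 = 0x99.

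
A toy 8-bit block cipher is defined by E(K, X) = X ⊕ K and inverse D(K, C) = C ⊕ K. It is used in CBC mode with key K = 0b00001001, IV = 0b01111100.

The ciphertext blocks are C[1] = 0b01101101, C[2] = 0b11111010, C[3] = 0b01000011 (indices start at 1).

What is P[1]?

P[1] = 0b00011000

CBC decryption: P_i = D(K, C_i) ⊕ C_{i−1}, with C_{0} = IV.
P[1]: D(K, 0b01101101) = 0b01100100; 0b01100100 ⊕ 0b01111100 = 0b00011000.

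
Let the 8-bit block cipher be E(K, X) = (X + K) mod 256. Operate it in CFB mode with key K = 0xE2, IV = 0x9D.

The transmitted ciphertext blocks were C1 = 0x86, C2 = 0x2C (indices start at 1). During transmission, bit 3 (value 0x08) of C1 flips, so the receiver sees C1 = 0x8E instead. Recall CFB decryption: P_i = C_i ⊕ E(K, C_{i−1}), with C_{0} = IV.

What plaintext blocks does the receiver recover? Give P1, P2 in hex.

P1 = 0xF1, P2 = 0x5C

Only C1 changed, to 0x8E. In CFB, a change in C_i flips the same bit in P_i and garbles P_{i+1}. Decrypting the received ciphertext:
P1: E(K, 0x9D) = 0x7F; 0x8E ⊕ 0x7F = 0xF1.
P2: E(K, 0x8E) = 0x70; 0x2C ⊕ 0x70 = 0x5C.
Blocks that differ from the original plaintext: P1, P2.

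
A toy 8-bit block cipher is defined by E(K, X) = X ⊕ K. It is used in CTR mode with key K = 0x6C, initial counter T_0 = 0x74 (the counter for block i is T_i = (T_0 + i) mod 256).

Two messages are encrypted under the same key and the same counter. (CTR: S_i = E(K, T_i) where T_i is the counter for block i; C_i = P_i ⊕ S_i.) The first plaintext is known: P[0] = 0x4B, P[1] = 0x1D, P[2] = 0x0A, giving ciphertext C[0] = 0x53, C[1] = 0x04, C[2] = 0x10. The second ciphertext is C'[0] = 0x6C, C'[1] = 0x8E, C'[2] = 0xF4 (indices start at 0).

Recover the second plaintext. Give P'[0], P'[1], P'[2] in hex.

P'[0] = 0x74, P'[1] = 0x97, P'[2] = 0xEE

In CTR with a reused counter, both messages share the same keystream S_i, so C_i ⊕ C'_i = P_i ⊕ P'_i and thus P'_i = P_i ⊕ C_i ⊕ C'_i.
P'[0]: 0x4B ⊕ 0x53 ⊕ 0x6C = 0x74.
P'[1]: 0x1D ⊕ 0x04 ⊕ 0x8E = 0x97.
P'[2]: 0x0A ⊕ 0x10 ⊕ 0xF4 = 0xEE.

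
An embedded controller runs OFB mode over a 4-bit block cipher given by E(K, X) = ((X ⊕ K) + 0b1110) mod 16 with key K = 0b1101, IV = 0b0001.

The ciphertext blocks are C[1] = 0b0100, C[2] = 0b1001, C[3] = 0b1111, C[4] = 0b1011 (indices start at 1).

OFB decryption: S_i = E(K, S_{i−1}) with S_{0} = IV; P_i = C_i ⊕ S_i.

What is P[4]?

P[1]: S = E(K, 0b0001) = 0b1010; 0b0100 ⊕ 0b1010 = 0b1110.
P[2]: S = E(K, 0b1010) = 0b0101; 0b1001 ⊕ 0b0101 = 0b1100.
P[3]: S = E(K, 0b0101) = 0b0110; 0b1111 ⊕ 0b0110 = 0b1001.
P[4]: S = E(K, 0b0110) = 0b1001; 0b1011 ⊕ 0b1001 = 0b0010.

P[4] = 0b0010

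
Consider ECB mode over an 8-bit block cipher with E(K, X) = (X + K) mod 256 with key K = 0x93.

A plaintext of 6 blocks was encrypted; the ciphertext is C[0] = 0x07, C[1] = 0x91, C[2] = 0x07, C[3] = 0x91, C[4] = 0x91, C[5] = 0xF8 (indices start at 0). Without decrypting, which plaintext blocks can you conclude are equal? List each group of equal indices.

ECB encrypts each block independently with the same key, so equal ciphertext blocks imply equal plaintext blocks.
C[0] = C[2] = 0x07, so P[0] = P[2].
C[1] = C[3] = C[4] = 0x91, so P[1] = P[3] = P[4].

P[0] = P[2]; P[1] = P[3] = P[4]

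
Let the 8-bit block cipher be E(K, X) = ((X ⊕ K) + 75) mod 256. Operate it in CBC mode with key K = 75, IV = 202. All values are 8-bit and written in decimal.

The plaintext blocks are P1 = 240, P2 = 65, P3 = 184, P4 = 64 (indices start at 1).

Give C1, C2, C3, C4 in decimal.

CBC encryption: C_i = E(K, P_i ⊕ C_{i−1}), with C_{0} = IV.
C1: P1 ⊕ 202 = 58; E(K, 58) = 188.
C2: P2 ⊕ 188 = 253; E(K, 253) = 1.
C3: P3 ⊕ 1 = 185; E(K, 185) = 61.
C4: P4 ⊕ 61 = 125; E(K, 125) = 129.

C1 = 188, C2 = 1, C3 = 61, C4 = 129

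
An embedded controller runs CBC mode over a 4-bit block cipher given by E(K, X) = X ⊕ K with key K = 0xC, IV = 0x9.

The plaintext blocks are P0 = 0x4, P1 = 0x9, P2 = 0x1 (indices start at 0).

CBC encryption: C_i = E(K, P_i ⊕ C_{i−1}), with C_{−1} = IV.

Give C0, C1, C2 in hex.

C0 = 0x1, C1 = 0x4, C2 = 0x9

C0: P0 ⊕ 0x9 = 0xD; E(K, 0xD) = 0x1.
C1: P1 ⊕ 0x1 = 0x8; E(K, 0x8) = 0x4.
C2: P2 ⊕ 0x4 = 0x5; E(K, 0x5) = 0x9.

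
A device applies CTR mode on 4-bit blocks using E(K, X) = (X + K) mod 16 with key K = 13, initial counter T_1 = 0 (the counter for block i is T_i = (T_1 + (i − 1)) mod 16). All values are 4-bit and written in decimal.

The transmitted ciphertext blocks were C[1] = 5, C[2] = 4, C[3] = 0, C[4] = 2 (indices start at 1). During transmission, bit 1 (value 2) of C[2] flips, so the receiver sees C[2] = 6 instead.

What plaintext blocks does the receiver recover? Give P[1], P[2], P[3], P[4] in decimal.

P[1] = 8, P[2] = 8, P[3] = 15, P[4] = 2

CTR decryption: S_i = E(K, T_i) where T_i is the counter for block i; P_i = C_i ⊕ S_i.
Only C[2] changed, to 6. In CTR, a change in C_i flips the same bit in P_i only; the keystream is unaffected. Decrypting the received ciphertext:
P[1]: T = 0, S = E(K, T) = 13; 5 ⊕ 13 = 8.
P[2]: T = 1, S = E(K, T) = 14; 6 ⊕ 14 = 8.
P[3]: T = 2, S = E(K, T) = 15; 0 ⊕ 15 = 15.
P[4]: T = 3, S = E(K, T) = 0; 2 ⊕ 0 = 2.
Blocks that differ from the original plaintext: P[2].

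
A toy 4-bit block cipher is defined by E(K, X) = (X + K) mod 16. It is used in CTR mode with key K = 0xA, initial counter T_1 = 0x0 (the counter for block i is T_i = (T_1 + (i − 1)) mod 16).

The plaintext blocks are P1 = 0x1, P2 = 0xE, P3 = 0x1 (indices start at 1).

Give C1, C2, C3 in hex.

C1 = 0xB, C2 = 0x5, C3 = 0xD

CTR encryption: S_i = E(K, T_i) where T_i is the counter for block i; C_i = P_i ⊕ S_i.
C1: T = 0x0, S = E(K, T) = 0xA; 0x1 ⊕ 0xA = 0xB.
C2: T = 0x1, S = E(K, T) = 0xB; 0xE ⊕ 0xB = 0x5.
C3: T = 0x2, S = E(K, T) = 0xC; 0x1 ⊕ 0xC = 0xD.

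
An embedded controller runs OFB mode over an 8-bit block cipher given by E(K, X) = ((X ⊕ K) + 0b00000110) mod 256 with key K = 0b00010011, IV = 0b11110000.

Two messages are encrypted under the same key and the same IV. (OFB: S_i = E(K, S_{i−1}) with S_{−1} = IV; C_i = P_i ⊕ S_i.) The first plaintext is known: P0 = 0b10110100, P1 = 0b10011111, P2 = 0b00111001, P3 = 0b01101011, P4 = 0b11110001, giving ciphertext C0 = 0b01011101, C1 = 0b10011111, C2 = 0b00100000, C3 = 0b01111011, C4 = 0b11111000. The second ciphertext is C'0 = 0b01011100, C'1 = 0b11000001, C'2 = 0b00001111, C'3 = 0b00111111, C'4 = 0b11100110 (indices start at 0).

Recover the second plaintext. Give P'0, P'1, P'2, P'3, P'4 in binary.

P'0 = 0b10110101, P'1 = 0b11000001, P'2 = 0b00010110, P'3 = 0b00101111, P'4 = 0b11101111

In OFB with a reused IV, both messages share the same keystream S_i, so C_i ⊕ C'_i = P_i ⊕ P'_i and thus P'_i = P_i ⊕ C_i ⊕ C'_i.
P'0: 0b10110100 ⊕ 0b01011101 ⊕ 0b01011100 = 0b10110101.
P'1: 0b10011111 ⊕ 0b10011111 ⊕ 0b11000001 = 0b11000001.
P'2: 0b00111001 ⊕ 0b00100000 ⊕ 0b00001111 = 0b00010110.
P'3: 0b01101011 ⊕ 0b01111011 ⊕ 0b00111111 = 0b00101111.
P'4: 0b11110001 ⊕ 0b11111000 ⊕ 0b11100110 = 0b11101111.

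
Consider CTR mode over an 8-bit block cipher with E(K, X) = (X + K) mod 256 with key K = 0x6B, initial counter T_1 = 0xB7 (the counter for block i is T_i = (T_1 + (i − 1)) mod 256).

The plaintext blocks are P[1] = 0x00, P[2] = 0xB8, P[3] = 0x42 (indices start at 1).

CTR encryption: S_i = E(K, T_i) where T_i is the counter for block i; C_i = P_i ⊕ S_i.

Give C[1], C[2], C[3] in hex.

C[1] = 0x22, C[2] = 0x9B, C[3] = 0x66

C[1]: T = 0xB7, S = E(K, T) = 0x22; 0x00 ⊕ 0x22 = 0x22.
C[2]: T = 0xB8, S = E(K, T) = 0x23; 0xB8 ⊕ 0x23 = 0x9B.
C[3]: T = 0xB9, S = E(K, T) = 0x24; 0x42 ⊕ 0x24 = 0x66.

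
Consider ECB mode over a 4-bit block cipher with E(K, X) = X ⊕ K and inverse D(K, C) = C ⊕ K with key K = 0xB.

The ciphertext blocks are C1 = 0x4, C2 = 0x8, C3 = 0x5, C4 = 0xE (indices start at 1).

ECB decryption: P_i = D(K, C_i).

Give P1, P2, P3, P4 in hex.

P1 = 0xF, P2 = 0x3, P3 = 0xE, P4 = 0x5

P1: D(K, 0x4) = 0xF.
P2: D(K, 0x8) = 0x3.
P3: D(K, 0x5) = 0xE.
P4: D(K, 0xE) = 0x5.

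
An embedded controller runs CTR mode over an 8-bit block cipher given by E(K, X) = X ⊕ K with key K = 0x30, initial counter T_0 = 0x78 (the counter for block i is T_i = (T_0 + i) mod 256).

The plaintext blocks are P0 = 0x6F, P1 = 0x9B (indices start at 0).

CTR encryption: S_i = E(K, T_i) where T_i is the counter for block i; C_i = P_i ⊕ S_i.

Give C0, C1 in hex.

C0: T = 0x78, S = E(K, T) = 0x48; 0x6F ⊕ 0x48 = 0x27.
C1: T = 0x79, S = E(K, T) = 0x49; 0x9B ⊕ 0x49 = 0xD2.

C0 = 0x27, C1 = 0xD2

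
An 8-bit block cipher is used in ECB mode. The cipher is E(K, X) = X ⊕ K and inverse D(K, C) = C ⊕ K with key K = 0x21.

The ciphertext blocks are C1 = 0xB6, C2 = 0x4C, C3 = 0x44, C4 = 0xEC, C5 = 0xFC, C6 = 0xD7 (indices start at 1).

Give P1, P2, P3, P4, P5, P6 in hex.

P1 = 0x97, P2 = 0x6D, P3 = 0x65, P4 = 0xCD, P5 = 0xDD, P6 = 0xF6

ECB decryption: P_i = D(K, C_i).
P1: D(K, 0xB6) = 0x97.
P2: D(K, 0x4C) = 0x6D.
P3: D(K, 0x44) = 0x65.
P4: D(K, 0xEC) = 0xCD.
P5: D(K, 0xFC) = 0xDD.
P6: D(K, 0xD7) = 0xF6.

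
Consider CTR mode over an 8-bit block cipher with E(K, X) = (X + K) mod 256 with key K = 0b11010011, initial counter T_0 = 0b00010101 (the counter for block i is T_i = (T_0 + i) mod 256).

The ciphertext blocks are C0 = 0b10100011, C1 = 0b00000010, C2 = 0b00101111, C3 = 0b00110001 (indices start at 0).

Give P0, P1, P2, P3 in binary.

P0 = 0b01001011, P1 = 0b11101011, P2 = 0b11000101, P3 = 0b11011010

CTR decryption: S_i = E(K, T_i) where T_i is the counter for block i; P_i = C_i ⊕ S_i.
P0: T = 0b00010101, S = E(K, T) = 0b11101000; 0b10100011 ⊕ 0b11101000 = 0b01001011.
P1: T = 0b00010110, S = E(K, T) = 0b11101001; 0b00000010 ⊕ 0b11101001 = 0b11101011.
P2: T = 0b00010111, S = E(K, T) = 0b11101010; 0b00101111 ⊕ 0b11101010 = 0b11000101.
P3: T = 0b00011000, S = E(K, T) = 0b11101011; 0b00110001 ⊕ 0b11101011 = 0b11011010.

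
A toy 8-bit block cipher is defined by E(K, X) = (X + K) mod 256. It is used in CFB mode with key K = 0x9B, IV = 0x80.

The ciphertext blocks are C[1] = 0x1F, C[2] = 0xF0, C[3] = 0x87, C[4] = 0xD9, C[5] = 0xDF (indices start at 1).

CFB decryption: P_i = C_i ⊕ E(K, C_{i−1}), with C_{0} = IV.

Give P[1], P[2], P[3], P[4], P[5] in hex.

P[1]: E(K, 0x80) = 0x1B; 0x1F ⊕ 0x1B = 0x04.
P[2]: E(K, 0x1F) = 0xBA; 0xF0 ⊕ 0xBA = 0x4A.
P[3]: E(K, 0xF0) = 0x8B; 0x87 ⊕ 0x8B = 0x0C.
P[4]: E(K, 0x87) = 0x22; 0xD9 ⊕ 0x22 = 0xFB.
P[5]: E(K, 0xD9) = 0x74; 0xDF ⊕ 0x74 = 0xAB.

P[1] = 0x04, P[2] = 0x4A, P[3] = 0x0C, P[4] = 0xFB, P[5] = 0xAB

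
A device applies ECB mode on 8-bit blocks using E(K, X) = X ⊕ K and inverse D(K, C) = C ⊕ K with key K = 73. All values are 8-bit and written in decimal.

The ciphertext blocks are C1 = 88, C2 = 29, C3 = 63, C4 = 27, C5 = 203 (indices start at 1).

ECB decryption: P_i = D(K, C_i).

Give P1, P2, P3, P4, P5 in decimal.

P1 = 17, P2 = 84, P3 = 118, P4 = 82, P5 = 130

P1: D(K, 88) = 17.
P2: D(K, 29) = 84.
P3: D(K, 63) = 118.
P4: D(K, 27) = 82.
P5: D(K, 203) = 130.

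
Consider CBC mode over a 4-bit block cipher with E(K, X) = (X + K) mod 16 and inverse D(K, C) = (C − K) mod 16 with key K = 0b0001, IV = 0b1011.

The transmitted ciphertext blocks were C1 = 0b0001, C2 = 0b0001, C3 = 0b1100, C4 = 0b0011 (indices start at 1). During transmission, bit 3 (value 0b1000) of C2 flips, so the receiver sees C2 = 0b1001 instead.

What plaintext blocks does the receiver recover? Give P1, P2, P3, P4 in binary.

CBC decryption: P_i = D(K, C_i) ⊕ C_{i−1}, with C_{0} = IV.
Only C2 changed, to 0b1001. In CBC, a change in C_i garbles P_i and flips the same bit in P_{i+1}. Decrypting the received ciphertext:
P1: D(K, 0b0001) = 0b0000; 0b0000 ⊕ 0b1011 = 0b1011.
P2: D(K, 0b1001) = 0b1000; 0b1000 ⊕ 0b0001 = 0b1001.
P3: D(K, 0b1100) = 0b1011; 0b1011 ⊕ 0b1001 = 0b0010.
P4: D(K, 0b0011) = 0b0010; 0b0010 ⊕ 0b1100 = 0b1110.
Blocks that differ from the original plaintext: P2, P3.

P1 = 0b1011, P2 = 0b1001, P3 = 0b0010, P4 = 0b1110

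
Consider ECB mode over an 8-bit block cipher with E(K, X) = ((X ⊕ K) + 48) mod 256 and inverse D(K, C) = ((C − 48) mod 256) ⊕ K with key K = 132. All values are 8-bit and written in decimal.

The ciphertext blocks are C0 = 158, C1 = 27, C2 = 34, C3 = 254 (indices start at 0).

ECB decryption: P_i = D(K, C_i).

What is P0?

P0 = 234

P0: D(K, 158) = 234.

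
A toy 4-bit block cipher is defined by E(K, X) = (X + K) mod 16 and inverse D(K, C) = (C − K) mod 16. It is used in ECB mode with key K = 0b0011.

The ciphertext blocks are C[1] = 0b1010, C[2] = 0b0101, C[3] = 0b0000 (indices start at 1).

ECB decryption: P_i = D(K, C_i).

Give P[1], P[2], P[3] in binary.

P[1] = 0b0111, P[2] = 0b0010, P[3] = 0b1101

P[1]: D(K, 0b1010) = 0b0111.
P[2]: D(K, 0b0101) = 0b0010.
P[3]: D(K, 0b0000) = 0b1101.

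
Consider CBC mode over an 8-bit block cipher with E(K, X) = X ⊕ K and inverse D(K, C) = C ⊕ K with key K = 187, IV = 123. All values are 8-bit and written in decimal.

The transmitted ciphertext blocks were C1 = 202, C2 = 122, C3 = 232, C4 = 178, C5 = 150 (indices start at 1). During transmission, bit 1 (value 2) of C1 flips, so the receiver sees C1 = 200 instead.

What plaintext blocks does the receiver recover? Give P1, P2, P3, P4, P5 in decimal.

CBC decryption: P_i = D(K, C_i) ⊕ C_{i−1}, with C_{0} = IV.
Only C1 changed, to 200. In CBC, a change in C_i garbles P_i and flips the same bit in P_{i+1}. Decrypting the received ciphertext:
P1: D(K, 200) = 115; 115 ⊕ 123 = 8.
P2: D(K, 122) = 193; 193 ⊕ 200 = 9.
P3: D(K, 232) = 83; 83 ⊕ 122 = 41.
P4: D(K, 178) = 9; 9 ⊕ 232 = 225.
P5: D(K, 150) = 45; 45 ⊕ 178 = 159.
Blocks that differ from the original plaintext: P1, P2.

P1 = 8, P2 = 9, P3 = 41, P4 = 225, P5 = 159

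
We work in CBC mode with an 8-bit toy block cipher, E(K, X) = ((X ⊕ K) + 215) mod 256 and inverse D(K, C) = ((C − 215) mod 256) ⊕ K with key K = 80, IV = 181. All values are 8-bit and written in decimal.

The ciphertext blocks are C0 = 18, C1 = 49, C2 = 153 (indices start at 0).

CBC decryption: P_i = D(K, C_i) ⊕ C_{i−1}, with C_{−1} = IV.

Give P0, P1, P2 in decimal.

P0 = 222, P1 = 24, P2 = 163

P0: D(K, 18) = 107; 107 ⊕ 181 = 222.
P1: D(K, 49) = 10; 10 ⊕ 18 = 24.
P2: D(K, 153) = 146; 146 ⊕ 49 = 163.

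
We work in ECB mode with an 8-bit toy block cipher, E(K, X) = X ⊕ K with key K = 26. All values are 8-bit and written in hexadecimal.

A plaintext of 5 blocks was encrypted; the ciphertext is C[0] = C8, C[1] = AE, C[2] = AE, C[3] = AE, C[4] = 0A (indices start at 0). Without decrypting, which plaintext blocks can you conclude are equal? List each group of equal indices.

ECB encrypts each block independently with the same key, so equal ciphertext blocks imply equal plaintext blocks.
C[1] = C[2] = C[3] = AE, so P[1] = P[2] = P[3].

P[1] = P[2] = P[3]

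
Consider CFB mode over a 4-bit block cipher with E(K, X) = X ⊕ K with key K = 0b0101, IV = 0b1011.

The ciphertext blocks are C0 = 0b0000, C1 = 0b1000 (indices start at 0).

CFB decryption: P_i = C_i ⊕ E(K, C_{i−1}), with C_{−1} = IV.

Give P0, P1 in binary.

P0 = 0b1110, P1 = 0b1101

P0: E(K, 0b1011) = 0b1110; 0b0000 ⊕ 0b1110 = 0b1110.
P1: E(K, 0b0000) = 0b0101; 0b1000 ⊕ 0b0101 = 0b1101.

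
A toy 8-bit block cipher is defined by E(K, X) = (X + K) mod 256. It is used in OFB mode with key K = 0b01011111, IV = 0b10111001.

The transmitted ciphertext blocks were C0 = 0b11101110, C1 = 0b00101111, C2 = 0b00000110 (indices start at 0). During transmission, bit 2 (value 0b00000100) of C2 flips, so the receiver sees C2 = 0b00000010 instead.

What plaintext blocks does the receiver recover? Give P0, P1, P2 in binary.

OFB decryption: S_i = E(K, S_{i−1}) with S_{−1} = IV; P_i = C_i ⊕ S_i.
Only C2 changed, to 0b00000010. In OFB, a change in C_i flips the same bit in P_i only; the keystream is unaffected. Decrypting the received ciphertext:
P0: S = E(K, 0b10111001) = 0b00011000; 0b11101110 ⊕ 0b00011000 = 0b11110110.
P1: S = E(K, 0b00011000) = 0b01110111; 0b00101111 ⊕ 0b01110111 = 0b01011000.
P2: S = E(K, 0b01110111) = 0b11010110; 0b00000010 ⊕ 0b11010110 = 0b11010100.
Blocks that differ from the original plaintext: P2.

P0 = 0b11110110, P1 = 0b01011000, P2 = 0b11010100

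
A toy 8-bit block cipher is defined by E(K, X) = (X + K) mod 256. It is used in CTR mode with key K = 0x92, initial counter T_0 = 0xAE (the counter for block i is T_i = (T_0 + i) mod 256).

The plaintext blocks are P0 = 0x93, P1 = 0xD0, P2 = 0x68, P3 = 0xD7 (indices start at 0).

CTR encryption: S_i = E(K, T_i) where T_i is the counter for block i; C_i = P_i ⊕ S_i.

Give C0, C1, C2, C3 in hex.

C0 = 0xD3, C1 = 0x91, C2 = 0x2A, C3 = 0x94

C0: T = 0xAE, S = E(K, T) = 0x40; 0x93 ⊕ 0x40 = 0xD3.
C1: T = 0xAF, S = E(K, T) = 0x41; 0xD0 ⊕ 0x41 = 0x91.
C2: T = 0xB0, S = E(K, T) = 0x42; 0x68 ⊕ 0x42 = 0x2A.
C3: T = 0xB1, S = E(K, T) = 0x43; 0xD7 ⊕ 0x43 = 0x94.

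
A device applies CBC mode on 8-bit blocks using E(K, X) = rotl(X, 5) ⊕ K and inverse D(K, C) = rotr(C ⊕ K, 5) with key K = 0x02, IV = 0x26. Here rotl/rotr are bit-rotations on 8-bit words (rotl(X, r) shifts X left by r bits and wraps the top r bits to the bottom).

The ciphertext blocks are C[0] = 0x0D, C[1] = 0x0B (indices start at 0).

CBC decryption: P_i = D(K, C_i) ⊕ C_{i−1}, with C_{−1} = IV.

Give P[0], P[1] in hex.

P[0]: D(K, 0x0D) = 0x78; 0x78 ⊕ 0x26 = 0x5E.
P[1]: D(K, 0x0B) = 0x48; 0x48 ⊕ 0x0D = 0x45.

P[0] = 0x5E, P[1] = 0x45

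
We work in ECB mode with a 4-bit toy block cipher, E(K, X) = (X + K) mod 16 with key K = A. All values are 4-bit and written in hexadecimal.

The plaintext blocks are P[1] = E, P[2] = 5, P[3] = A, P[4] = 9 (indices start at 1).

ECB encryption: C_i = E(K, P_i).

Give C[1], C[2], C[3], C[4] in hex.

C[1] = 8, C[2] = F, C[3] = 4, C[4] = 3

C[1]: E(K, E) = 8.
C[2]: E(K, 5) = F.
C[3]: E(K, A) = 4.
C[4]: E(K, 9) = 3.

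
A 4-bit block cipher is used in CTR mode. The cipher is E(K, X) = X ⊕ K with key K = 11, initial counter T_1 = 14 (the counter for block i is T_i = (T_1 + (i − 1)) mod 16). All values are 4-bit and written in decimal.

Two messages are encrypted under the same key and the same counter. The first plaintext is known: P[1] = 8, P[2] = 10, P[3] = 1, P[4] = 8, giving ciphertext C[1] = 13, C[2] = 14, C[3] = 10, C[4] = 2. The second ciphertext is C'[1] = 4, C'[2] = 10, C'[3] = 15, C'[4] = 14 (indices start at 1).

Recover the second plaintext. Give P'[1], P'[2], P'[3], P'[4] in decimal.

In CTR with a reused counter, both messages share the same keystream S_i, so C_i ⊕ C'_i = P_i ⊕ P'_i and thus P'_i = P_i ⊕ C_i ⊕ C'_i.
P'[1]: 8 ⊕ 13 ⊕ 4 = 1.
P'[2]: 10 ⊕ 14 ⊕ 10 = 14.
P'[3]: 1 ⊕ 10 ⊕ 15 = 4.
P'[4]: 8 ⊕ 2 ⊕ 14 = 4.

P'[1] = 1, P'[2] = 14, P'[3] = 4, P'[4] = 4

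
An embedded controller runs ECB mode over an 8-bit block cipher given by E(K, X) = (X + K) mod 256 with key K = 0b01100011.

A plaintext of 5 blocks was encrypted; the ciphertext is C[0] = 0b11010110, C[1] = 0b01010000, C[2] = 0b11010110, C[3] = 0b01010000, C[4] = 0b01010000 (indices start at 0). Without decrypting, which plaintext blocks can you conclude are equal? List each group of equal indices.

ECB encrypts each block independently with the same key, so equal ciphertext blocks imply equal plaintext blocks.
C[0] = C[2] = 0b11010110, so P[0] = P[2].
C[1] = C[3] = C[4] = 0b01010000, so P[1] = P[3] = P[4].

P[0] = P[2]; P[1] = P[3] = P[4]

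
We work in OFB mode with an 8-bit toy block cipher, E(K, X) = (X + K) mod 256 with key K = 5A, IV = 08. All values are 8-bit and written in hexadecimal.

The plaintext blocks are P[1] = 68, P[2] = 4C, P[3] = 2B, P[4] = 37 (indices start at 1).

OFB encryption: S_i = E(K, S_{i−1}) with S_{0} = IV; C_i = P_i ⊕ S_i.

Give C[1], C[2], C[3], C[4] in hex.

C[1] = 0A, C[2] = F0, C[3] = 3D, C[4] = 47

C[1]: S = E(K, 08) = 62; 68 ⊕ 62 = 0A.
C[2]: S = E(K, 62) = BC; 4C ⊕ BC = F0.
C[3]: S = E(K, BC) = 16; 2B ⊕ 16 = 3D.
C[4]: S = E(K, 16) = 70; 37 ⊕ 70 = 47.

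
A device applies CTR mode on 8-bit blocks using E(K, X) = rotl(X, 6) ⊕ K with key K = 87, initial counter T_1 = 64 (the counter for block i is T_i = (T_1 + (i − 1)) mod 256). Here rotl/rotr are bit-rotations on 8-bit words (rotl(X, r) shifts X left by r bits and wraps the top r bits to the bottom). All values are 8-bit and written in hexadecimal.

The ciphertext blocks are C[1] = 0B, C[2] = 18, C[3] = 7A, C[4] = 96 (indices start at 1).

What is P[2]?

CTR decryption: S_i = E(K, T_i) where T_i is the counter for block i; P_i = C_i ⊕ S_i.
P[2]: T = 65, S = E(K, T) = DE; 18 ⊕ DE = C6.

P[2] = C6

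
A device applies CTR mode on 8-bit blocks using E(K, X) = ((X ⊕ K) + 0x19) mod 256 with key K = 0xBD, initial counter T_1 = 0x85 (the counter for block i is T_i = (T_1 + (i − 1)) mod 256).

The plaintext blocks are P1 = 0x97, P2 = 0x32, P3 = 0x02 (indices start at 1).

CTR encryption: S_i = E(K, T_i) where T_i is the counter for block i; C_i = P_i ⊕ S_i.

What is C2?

C1: T = 0x85, S = E(K, T) = 0x51; 0x97 ⊕ 0x51 = 0xC6.
C2: T = 0x86, S = E(K, T) = 0x54; 0x32 ⊕ 0x54 = 0x66.

C2 = 0x66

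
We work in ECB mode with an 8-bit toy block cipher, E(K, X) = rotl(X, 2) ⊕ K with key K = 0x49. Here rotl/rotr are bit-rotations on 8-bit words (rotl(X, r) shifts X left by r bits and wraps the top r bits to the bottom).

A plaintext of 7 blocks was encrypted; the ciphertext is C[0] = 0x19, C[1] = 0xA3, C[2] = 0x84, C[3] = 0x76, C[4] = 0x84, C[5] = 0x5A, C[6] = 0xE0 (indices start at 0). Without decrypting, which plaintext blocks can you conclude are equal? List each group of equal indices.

ECB encrypts each block independently with the same key, so equal ciphertext blocks imply equal plaintext blocks.
C[2] = C[4] = 0x84, so P[2] = P[4].

P[2] = P[4]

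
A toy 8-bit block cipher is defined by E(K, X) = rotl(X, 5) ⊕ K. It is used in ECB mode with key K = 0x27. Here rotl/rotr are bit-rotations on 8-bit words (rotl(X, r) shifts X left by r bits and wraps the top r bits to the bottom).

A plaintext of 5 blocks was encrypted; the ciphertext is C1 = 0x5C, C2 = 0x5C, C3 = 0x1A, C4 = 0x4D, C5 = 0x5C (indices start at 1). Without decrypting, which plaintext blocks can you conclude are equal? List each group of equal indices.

ECB encrypts each block independently with the same key, so equal ciphertext blocks imply equal plaintext blocks.
C1 = C2 = C5 = 0x5C, so P1 = P2 = P5.

P1 = P2 = P5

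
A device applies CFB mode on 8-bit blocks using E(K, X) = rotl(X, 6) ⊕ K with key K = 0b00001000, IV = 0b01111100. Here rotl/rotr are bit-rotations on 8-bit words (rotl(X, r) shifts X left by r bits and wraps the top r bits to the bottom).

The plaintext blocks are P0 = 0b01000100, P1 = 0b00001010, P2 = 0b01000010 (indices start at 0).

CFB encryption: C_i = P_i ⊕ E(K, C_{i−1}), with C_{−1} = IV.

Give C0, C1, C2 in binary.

C0 = 0b01010011, C1 = 0b11010110, C2 = 0b11111111

C0: E(K, 0b01111100) = 0b00010111; 0b01000100 ⊕ 0b00010111 = 0b01010011.
C1: E(K, 0b01010011) = 0b11011100; 0b00001010 ⊕ 0b11011100 = 0b11010110.
C2: E(K, 0b11010110) = 0b10111101; 0b01000010 ⊕ 0b10111101 = 0b11111111.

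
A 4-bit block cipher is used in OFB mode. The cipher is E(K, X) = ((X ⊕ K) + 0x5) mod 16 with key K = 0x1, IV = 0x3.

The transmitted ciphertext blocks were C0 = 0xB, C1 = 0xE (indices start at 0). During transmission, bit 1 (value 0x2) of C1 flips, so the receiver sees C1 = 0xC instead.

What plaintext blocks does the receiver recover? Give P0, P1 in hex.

P0 = 0xC, P1 = 0x7

OFB decryption: S_i = E(K, S_{i−1}) with S_{−1} = IV; P_i = C_i ⊕ S_i.
Only C1 changed, to 0xC. In OFB, a change in C_i flips the same bit in P_i only; the keystream is unaffected. Decrypting the received ciphertext:
P0: S = E(K, 0x3) = 0x7; 0xB ⊕ 0x7 = 0xC.
P1: S = E(K, 0x7) = 0xB; 0xC ⊕ 0xB = 0x7.
Blocks that differ from the original plaintext: P1.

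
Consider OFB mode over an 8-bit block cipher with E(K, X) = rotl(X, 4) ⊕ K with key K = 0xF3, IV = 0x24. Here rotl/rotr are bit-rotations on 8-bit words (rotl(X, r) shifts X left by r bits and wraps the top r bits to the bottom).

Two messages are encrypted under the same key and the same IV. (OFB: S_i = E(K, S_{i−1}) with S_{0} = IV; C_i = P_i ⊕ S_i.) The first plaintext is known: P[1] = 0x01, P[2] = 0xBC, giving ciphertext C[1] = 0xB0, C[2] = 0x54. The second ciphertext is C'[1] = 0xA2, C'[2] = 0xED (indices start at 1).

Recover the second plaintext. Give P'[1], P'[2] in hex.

P'[1] = 0x13, P'[2] = 0x05

In OFB with a reused IV, both messages share the same keystream S_i, so C_i ⊕ C'_i = P_i ⊕ P'_i and thus P'_i = P_i ⊕ C_i ⊕ C'_i.
P'[1]: 0x01 ⊕ 0xB0 ⊕ 0xA2 = 0x13.
P'[2]: 0xBC ⊕ 0x54 ⊕ 0xED = 0x05.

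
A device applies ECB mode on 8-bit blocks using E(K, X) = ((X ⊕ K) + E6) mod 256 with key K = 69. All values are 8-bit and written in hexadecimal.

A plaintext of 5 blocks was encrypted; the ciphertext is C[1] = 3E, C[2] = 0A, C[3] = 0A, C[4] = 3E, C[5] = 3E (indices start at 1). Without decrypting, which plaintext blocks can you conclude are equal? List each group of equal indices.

ECB encrypts each block independently with the same key, so equal ciphertext blocks imply equal plaintext blocks.
C[1] = C[4] = C[5] = 3E, so P[1] = P[4] = P[5].
C[2] = C[3] = 0A, so P[2] = P[3].

P[1] = P[4] = P[5]; P[2] = P[3]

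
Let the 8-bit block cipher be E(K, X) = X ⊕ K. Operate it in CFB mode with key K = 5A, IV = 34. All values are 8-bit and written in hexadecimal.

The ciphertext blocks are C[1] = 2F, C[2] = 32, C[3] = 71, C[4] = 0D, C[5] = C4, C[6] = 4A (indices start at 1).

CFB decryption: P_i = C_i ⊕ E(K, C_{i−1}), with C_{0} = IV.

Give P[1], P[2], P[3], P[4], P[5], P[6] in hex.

P[1] = 41, P[2] = 47, P[3] = 19, P[4] = 26, P[5] = 93, P[6] = D4

P[1]: E(K, 34) = 6E; 2F ⊕ 6E = 41.
P[2]: E(K, 2F) = 75; 32 ⊕ 75 = 47.
P[3]: E(K, 32) = 68; 71 ⊕ 68 = 19.
P[4]: E(K, 71) = 2B; 0D ⊕ 2B = 26.
P[5]: E(K, 0D) = 57; C4 ⊕ 57 = 93.
P[6]: E(K, C4) = 9E; 4A ⊕ 9E = D4.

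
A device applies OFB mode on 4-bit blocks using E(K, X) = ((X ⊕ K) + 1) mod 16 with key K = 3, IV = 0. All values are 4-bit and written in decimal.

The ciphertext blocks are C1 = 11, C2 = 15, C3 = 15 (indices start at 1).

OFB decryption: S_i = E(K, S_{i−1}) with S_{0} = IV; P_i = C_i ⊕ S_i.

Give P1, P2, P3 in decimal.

P1 = 15, P2 = 7, P3 = 3

P1: S = E(K, 0) = 4; 11 ⊕ 4 = 15.
P2: S = E(K, 4) = 8; 15 ⊕ 8 = 7.
P3: S = E(K, 8) = 12; 15 ⊕ 12 = 3.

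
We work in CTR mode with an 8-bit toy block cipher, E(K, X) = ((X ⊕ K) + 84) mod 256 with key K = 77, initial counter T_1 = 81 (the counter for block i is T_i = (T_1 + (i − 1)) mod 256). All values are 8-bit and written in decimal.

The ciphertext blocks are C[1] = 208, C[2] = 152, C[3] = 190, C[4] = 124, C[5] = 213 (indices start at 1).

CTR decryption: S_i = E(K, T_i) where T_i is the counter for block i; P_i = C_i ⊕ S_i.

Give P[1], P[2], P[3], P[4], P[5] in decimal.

P[1]: T = 81, S = E(K, T) = 112; 208 ⊕ 112 = 160.
P[2]: T = 82, S = E(K, T) = 115; 152 ⊕ 115 = 235.
P[3]: T = 83, S = E(K, T) = 114; 190 ⊕ 114 = 204.
P[4]: T = 84, S = E(K, T) = 109; 124 ⊕ 109 = 17.
P[5]: T = 85, S = E(K, T) = 108; 213 ⊕ 108 = 185.

P[1] = 160, P[2] = 235, P[3] = 204, P[4] = 17, P[5] = 185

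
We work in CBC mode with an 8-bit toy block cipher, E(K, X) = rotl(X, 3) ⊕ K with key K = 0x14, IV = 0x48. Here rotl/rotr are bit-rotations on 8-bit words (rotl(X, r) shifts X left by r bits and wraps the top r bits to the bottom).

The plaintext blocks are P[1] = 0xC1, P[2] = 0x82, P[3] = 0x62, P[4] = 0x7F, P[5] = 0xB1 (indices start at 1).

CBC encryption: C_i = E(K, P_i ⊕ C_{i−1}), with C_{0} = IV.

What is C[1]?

C[1] = 0x58

C[1]: P[1] ⊕ 0x48 = 0x89; E(K, 0x89) = 0x58.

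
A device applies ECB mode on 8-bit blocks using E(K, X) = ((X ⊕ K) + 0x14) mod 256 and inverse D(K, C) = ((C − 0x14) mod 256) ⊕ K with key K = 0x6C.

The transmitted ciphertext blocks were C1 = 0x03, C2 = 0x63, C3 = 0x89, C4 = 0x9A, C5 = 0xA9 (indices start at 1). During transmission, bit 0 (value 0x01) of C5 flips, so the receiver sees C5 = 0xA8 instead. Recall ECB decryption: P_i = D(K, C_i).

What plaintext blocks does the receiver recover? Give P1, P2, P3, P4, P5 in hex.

Only C5 changed, to 0xA8. In ECB, a change in C_i affects only P_i. Decrypting the received ciphertext:
P1: D(K, 0x03) = 0x83.
P2: D(K, 0x63) = 0x23.
P3: D(K, 0x89) = 0x19.
P4: D(K, 0x9A) = 0xEA.
P5: D(K, 0xA8) = 0xF8.
Blocks that differ from the original plaintext: P5.

P1 = 0x83, P2 = 0x23, P3 = 0x19, P4 = 0xEA, P5 = 0xF8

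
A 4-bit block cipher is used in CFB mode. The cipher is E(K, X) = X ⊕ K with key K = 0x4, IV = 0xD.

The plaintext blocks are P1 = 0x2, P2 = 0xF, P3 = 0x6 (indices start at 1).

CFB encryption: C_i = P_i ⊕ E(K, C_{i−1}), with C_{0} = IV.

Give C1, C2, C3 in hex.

C1 = 0xB, C2 = 0x0, C3 = 0x2

C1: E(K, 0xD) = 0x9; 0x2 ⊕ 0x9 = 0xB.
C2: E(K, 0xB) = 0xF; 0xF ⊕ 0xF = 0x0.
C3: E(K, 0x0) = 0x4; 0x6 ⊕ 0x4 = 0x2.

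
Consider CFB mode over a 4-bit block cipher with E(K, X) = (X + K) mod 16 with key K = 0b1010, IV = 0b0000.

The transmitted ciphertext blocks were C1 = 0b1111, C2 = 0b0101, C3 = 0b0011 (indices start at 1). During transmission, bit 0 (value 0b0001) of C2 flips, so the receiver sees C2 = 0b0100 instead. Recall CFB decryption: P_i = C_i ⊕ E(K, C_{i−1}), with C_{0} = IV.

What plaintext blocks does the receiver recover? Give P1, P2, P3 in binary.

P1 = 0b0101, P2 = 0b1101, P3 = 0b1101

Only C2 changed, to 0b0100. In CFB, a change in C_i flips the same bit in P_i and garbles P_{i+1}. Decrypting the received ciphertext:
P1: E(K, 0b0000) = 0b1010; 0b1111 ⊕ 0b1010 = 0b0101.
P2: E(K, 0b1111) = 0b1001; 0b0100 ⊕ 0b1001 = 0b1101.
P3: E(K, 0b0100) = 0b1110; 0b0011 ⊕ 0b1110 = 0b1101.
Blocks that differ from the original plaintext: P2, P3.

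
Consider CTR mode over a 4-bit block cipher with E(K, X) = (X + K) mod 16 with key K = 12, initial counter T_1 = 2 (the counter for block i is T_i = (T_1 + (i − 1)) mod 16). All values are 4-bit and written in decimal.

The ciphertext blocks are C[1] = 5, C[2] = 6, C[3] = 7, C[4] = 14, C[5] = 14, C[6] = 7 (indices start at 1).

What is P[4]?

CTR decryption: S_i = E(K, T_i) where T_i is the counter for block i; P_i = C_i ⊕ S_i.
P[4]: T = 5, S = E(K, T) = 1; 14 ⊕ 1 = 15.

P[4] = 15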